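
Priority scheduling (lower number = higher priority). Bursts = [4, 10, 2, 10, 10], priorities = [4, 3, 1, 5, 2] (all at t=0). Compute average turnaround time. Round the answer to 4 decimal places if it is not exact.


Sort by priority (ascending = highest first):
Order: [(1, 2), (2, 10), (3, 10), (4, 4), (5, 10)]
Completion times:
  Priority 1, burst=2, C=2
  Priority 2, burst=10, C=12
  Priority 3, burst=10, C=22
  Priority 4, burst=4, C=26
  Priority 5, burst=10, C=36
Average turnaround = 98/5 = 19.6

19.6


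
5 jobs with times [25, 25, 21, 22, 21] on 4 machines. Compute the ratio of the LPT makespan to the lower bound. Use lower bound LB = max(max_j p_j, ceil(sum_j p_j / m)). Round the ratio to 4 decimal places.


LPT order: [25, 25, 22, 21, 21]
Machine loads after assignment: [25, 25, 22, 42]
LPT makespan = 42
Lower bound = max(max_job, ceil(total/4)) = max(25, 29) = 29
Ratio = 42 / 29 = 1.4483

1.4483


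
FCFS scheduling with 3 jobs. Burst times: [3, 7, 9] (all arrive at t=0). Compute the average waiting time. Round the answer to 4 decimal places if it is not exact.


FCFS order (as given): [3, 7, 9]
Waiting times:
  Job 1: wait = 0
  Job 2: wait = 3
  Job 3: wait = 10
Sum of waiting times = 13
Average waiting time = 13/3 = 4.3333

4.3333


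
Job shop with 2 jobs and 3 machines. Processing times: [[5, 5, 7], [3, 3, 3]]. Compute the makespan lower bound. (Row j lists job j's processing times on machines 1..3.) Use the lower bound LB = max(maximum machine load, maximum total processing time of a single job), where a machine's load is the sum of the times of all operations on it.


Machine loads:
  Machine 1: 5 + 3 = 8
  Machine 2: 5 + 3 = 8
  Machine 3: 7 + 3 = 10
Max machine load = 10
Job totals:
  Job 1: 17
  Job 2: 9
Max job total = 17
Lower bound = max(10, 17) = 17

17


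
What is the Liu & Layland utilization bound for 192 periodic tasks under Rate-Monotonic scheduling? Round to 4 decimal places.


Compute 2^(1/192) = 1.0036166660
Subtract 1: 1.0036166660 - 1 = 0.0036166660
Multiply by n: 192 * 0.0036166660 = 0.6943998720
Round to 4 dp: 0.6944

0.6944


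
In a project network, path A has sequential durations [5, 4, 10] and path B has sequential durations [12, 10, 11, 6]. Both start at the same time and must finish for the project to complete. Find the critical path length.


Path A total = 5 + 4 + 10 = 19
Path B total = 12 + 10 + 11 + 6 = 39
Critical path = longest path = max(19, 39) = 39

39


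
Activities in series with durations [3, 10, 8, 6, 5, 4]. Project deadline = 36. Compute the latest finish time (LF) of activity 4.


LF(activity 4) = deadline - sum of successor durations
Successors: activities 5 through 6 with durations [5, 4]
Sum of successor durations = 9
LF = 36 - 9 = 27

27


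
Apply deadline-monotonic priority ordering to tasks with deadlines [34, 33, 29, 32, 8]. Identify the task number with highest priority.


Sort tasks by relative deadline (ascending):
  Task 5: deadline = 8
  Task 3: deadline = 29
  Task 4: deadline = 32
  Task 2: deadline = 33
  Task 1: deadline = 34
Priority order (highest first): [5, 3, 4, 2, 1]
Highest priority task = 5

5


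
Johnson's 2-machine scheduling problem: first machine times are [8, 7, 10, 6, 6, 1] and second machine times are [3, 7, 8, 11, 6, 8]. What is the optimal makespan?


Apply Johnson's rule:
  Group 1 (a <= b): [(6, 1, 8), (4, 6, 11), (5, 6, 6), (2, 7, 7)]
  Group 2 (a > b): [(3, 10, 8), (1, 8, 3)]
Optimal job order: [6, 4, 5, 2, 3, 1]
Schedule:
  Job 6: M1 done at 1, M2 done at 9
  Job 4: M1 done at 7, M2 done at 20
  Job 5: M1 done at 13, M2 done at 26
  Job 2: M1 done at 20, M2 done at 33
  Job 3: M1 done at 30, M2 done at 41
  Job 1: M1 done at 38, M2 done at 44
Makespan = 44

44


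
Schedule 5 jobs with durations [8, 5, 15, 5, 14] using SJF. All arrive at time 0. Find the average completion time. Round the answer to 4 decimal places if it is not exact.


SJF order (ascending): [5, 5, 8, 14, 15]
Completion times:
  Job 1: burst=5, C=5
  Job 2: burst=5, C=10
  Job 3: burst=8, C=18
  Job 4: burst=14, C=32
  Job 5: burst=15, C=47
Average completion = 112/5 = 22.4

22.4


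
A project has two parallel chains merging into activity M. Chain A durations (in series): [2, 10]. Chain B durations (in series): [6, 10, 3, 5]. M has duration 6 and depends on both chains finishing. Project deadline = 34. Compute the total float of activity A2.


Forward pass: ES(A2) = sum of predecessors on chain A = 2
EF = ES + duration = 2 + 10 = 12
Backward pass: LF(M) = deadline = 34; LS(M) = 34 - 6 = 28
LF(A2) = LS(M) - sum(successors on chain A) = 28 - 0 = 28
LS = LF - duration = 28 - 10 = 18
Total float = LS - ES = 18 - 2 = 16

16


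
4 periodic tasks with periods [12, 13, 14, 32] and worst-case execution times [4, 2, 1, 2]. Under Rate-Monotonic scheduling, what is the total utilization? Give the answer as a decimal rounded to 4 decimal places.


Compute individual utilizations (exact fractions):
  Task 1: C/T = 4/12 = 1/3 (approx. 0.3333)
  Task 2: C/T = 2/13 (approx. 0.1538)
  Task 3: C/T = 1/14 (approx. 0.0714)
  Task 4: C/T = 2/32 = 1/16 (approx. 0.0625)
Total utilization U = 1/3 + 2/13 + 1/14 + 1/16 = 2713/4368
Rounded to 4 decimal places: U = 0.6211
RM (Liu & Layland) bound for 4 tasks = 0.756828; compare with U = 2713/4368 (approx. 0.621108)
U <= bound, so schedulable by RM sufficient condition.

0.6211


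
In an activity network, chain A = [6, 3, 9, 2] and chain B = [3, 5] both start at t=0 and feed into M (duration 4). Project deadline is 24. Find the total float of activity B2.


Forward pass: ES(B2) = sum of predecessors on chain B = 3
EF = ES + duration = 3 + 5 = 8
Backward pass: LF(M) = deadline = 24; LS(M) = 24 - 4 = 20
LF(B2) = LS(M) - sum(successors on chain B) = 20 - 0 = 20
LS = LF - duration = 20 - 5 = 15
Total float = LS - ES = 15 - 3 = 12

12


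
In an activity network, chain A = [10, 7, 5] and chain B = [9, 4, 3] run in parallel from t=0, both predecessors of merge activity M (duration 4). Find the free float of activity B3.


ES(B3) = sum of predecessors on chain B = 13
EF(B3) = ES + duration = 13 + 3 = 16
Successor of B3 is M. ES(M) = max(sum(A), sum(B)) = max(22, 16) = 22
Free float = ES(successor) - EF(current) = 22 - 16 = 6

6


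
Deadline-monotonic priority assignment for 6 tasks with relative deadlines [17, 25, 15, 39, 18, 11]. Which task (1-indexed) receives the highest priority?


Sort tasks by relative deadline (ascending):
  Task 6: deadline = 11
  Task 3: deadline = 15
  Task 1: deadline = 17
  Task 5: deadline = 18
  Task 2: deadline = 25
  Task 4: deadline = 39
Priority order (highest first): [6, 3, 1, 5, 2, 4]
Highest priority task = 6

6


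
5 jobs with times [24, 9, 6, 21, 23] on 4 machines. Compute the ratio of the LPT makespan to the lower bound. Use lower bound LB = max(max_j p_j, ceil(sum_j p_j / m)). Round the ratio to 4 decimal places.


LPT order: [24, 23, 21, 9, 6]
Machine loads after assignment: [24, 23, 21, 15]
LPT makespan = 24
Lower bound = max(max_job, ceil(total/4)) = max(24, 21) = 24
Ratio = 24 / 24 = 1.0

1.0


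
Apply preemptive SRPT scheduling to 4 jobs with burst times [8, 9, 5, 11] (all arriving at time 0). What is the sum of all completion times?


Since all jobs arrive at t=0, SRPT equals SPT ordering.
SPT order: [5, 8, 9, 11]
Completion times:
  Job 1: p=5, C=5
  Job 2: p=8, C=13
  Job 3: p=9, C=22
  Job 4: p=11, C=33
Total completion time = 5 + 13 + 22 + 33 = 73

73


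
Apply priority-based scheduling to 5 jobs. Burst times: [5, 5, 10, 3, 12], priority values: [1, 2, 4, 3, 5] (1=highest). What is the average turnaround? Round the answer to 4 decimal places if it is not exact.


Sort by priority (ascending = highest first):
Order: [(1, 5), (2, 5), (3, 3), (4, 10), (5, 12)]
Completion times:
  Priority 1, burst=5, C=5
  Priority 2, burst=5, C=10
  Priority 3, burst=3, C=13
  Priority 4, burst=10, C=23
  Priority 5, burst=12, C=35
Average turnaround = 86/5 = 17.2

17.2


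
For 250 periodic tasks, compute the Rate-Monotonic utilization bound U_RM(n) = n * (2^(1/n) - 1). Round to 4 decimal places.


Compute 2^(1/250) = 1.0027764359
Subtract 1: 1.0027764359 - 1 = 0.0027764359
Multiply by n: 250 * 0.0027764359 = 0.6941089750
Round to 4 dp: 0.6941

0.6941


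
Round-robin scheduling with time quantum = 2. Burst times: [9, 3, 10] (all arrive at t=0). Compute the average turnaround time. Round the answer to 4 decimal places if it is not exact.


Time quantum = 2
Execution trace:
  J1 runs 2 units, time = 2
  J2 runs 2 units, time = 4
  J3 runs 2 units, time = 6
  J1 runs 2 units, time = 8
  J2 runs 1 units, time = 9
  J3 runs 2 units, time = 11
  J1 runs 2 units, time = 13
  J3 runs 2 units, time = 15
  J1 runs 2 units, time = 17
  J3 runs 2 units, time = 19
  J1 runs 1 units, time = 20
  J3 runs 2 units, time = 22
Finish times: [20, 9, 22]
Average turnaround = 51/3 = 17.0

17.0


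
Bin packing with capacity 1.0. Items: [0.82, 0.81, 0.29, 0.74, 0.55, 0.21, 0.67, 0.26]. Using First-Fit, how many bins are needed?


Place items sequentially using First-Fit:
  Item 0.82 -> new Bin 1
  Item 0.81 -> new Bin 2
  Item 0.29 -> new Bin 3
  Item 0.74 -> new Bin 4
  Item 0.55 -> Bin 3 (now 0.84)
  Item 0.21 -> Bin 4 (now 0.95)
  Item 0.67 -> new Bin 5
  Item 0.26 -> Bin 5 (now 0.93)
Total bins used = 5

5


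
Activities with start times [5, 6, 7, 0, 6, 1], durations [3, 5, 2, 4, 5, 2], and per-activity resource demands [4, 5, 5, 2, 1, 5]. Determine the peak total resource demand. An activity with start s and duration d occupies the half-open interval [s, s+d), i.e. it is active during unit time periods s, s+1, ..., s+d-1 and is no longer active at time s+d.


Each activity i is active on [start_i, start_i + duration_i).
Compute total resource usage per time slot:
  t=0: active resources = [2], total = 2
  t=1: active resources = [2, 5], total = 7
  t=2: active resources = [2, 5], total = 7
  t=3: active resources = [2], total = 2
  t=4: active resources = [], total = 0
  t=5: active resources = [4], total = 4
  t=6: active resources = [4, 5, 1], total = 10
  t=7: active resources = [4, 5, 5, 1], total = 15
  t=8: active resources = [5, 5, 1], total = 11
  t=9: active resources = [5, 1], total = 6
  t=10: active resources = [5, 1], total = 6
Peak resource demand = 15

15


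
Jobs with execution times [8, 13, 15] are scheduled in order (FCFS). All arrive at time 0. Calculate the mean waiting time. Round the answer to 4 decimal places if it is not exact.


FCFS order (as given): [8, 13, 15]
Waiting times:
  Job 1: wait = 0
  Job 2: wait = 8
  Job 3: wait = 21
Sum of waiting times = 29
Average waiting time = 29/3 = 9.6667

9.6667


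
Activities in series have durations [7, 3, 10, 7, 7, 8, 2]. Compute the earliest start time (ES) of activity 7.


Activity 7 starts after activities 1 through 6 complete.
Predecessor durations: [7, 3, 10, 7, 7, 8]
ES = 7 + 3 + 10 + 7 + 7 + 8 = 42

42


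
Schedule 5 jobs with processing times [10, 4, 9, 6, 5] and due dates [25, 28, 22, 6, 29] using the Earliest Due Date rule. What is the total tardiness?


Sort by due date (EDD order): [(6, 6), (9, 22), (10, 25), (4, 28), (5, 29)]
Compute completion times and tardiness:
  Job 1: p=6, d=6, C=6, tardiness=max(0,6-6)=0
  Job 2: p=9, d=22, C=15, tardiness=max(0,15-22)=0
  Job 3: p=10, d=25, C=25, tardiness=max(0,25-25)=0
  Job 4: p=4, d=28, C=29, tardiness=max(0,29-28)=1
  Job 5: p=5, d=29, C=34, tardiness=max(0,34-29)=5
Total tardiness = 6

6


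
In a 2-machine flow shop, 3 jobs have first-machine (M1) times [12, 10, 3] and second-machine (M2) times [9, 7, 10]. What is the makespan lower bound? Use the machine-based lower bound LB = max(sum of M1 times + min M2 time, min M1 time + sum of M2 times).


LB1 = sum(M1 times) + min(M2 times) = 25 + 7 = 32
LB2 = min(M1 times) + sum(M2 times) = 3 + 26 = 29
Lower bound = max(LB1, LB2) = max(32, 29) = 32

32


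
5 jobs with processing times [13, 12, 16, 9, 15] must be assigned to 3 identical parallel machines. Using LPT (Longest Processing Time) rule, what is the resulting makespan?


Sort jobs in decreasing order (LPT): [16, 15, 13, 12, 9]
Assign each job to the least loaded machine:
  Machine 1: jobs [16], load = 16
  Machine 2: jobs [15, 9], load = 24
  Machine 3: jobs [13, 12], load = 25
Makespan = max load = 25

25


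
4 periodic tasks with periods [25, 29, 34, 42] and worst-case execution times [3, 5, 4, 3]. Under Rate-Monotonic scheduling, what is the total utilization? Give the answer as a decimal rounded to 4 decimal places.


Compute individual utilizations (exact fractions):
  Task 1: C/T = 3/25 (approx. 0.12)
  Task 2: C/T = 5/29 (approx. 0.1724)
  Task 3: C/T = 4/34 = 2/17 (approx. 0.1176)
  Task 4: C/T = 3/42 = 1/14 (approx. 0.0714)
Total utilization U = 3/25 + 5/29 + 2/17 + 1/14 = 83081/172550
Rounded to 4 decimal places: U = 0.4815
RM (Liu & Layland) bound for 4 tasks = 0.756828; compare with U = 83081/172550 (approx. 0.481489)
U <= bound, so schedulable by RM sufficient condition.

0.4815


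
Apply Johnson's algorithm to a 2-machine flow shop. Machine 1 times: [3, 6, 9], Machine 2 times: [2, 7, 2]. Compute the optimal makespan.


Apply Johnson's rule:
  Group 1 (a <= b): [(2, 6, 7)]
  Group 2 (a > b): [(1, 3, 2), (3, 9, 2)]
Optimal job order: [2, 1, 3]
Schedule:
  Job 2: M1 done at 6, M2 done at 13
  Job 1: M1 done at 9, M2 done at 15
  Job 3: M1 done at 18, M2 done at 20
Makespan = 20

20


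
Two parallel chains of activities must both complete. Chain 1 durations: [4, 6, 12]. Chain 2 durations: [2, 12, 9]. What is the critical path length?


Path A total = 4 + 6 + 12 = 22
Path B total = 2 + 12 + 9 = 23
Critical path = longest path = max(22, 23) = 23

23


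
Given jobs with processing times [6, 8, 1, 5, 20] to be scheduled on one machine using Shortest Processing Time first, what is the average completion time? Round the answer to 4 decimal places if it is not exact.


Sort jobs by processing time (SPT order): [1, 5, 6, 8, 20]
Compute completion times sequentially:
  Job 1: processing = 1, completes at 1
  Job 2: processing = 5, completes at 6
  Job 3: processing = 6, completes at 12
  Job 4: processing = 8, completes at 20
  Job 5: processing = 20, completes at 40
Sum of completion times = 79
Average completion time = 79/5 = 15.8

15.8


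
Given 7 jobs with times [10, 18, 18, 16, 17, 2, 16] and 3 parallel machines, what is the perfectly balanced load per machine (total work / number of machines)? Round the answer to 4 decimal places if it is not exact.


Total processing time = 10 + 18 + 18 + 16 + 17 + 2 + 16 = 97
Number of machines = 3
Ideal balanced load = 97 / 3 = 32.3333

32.3333


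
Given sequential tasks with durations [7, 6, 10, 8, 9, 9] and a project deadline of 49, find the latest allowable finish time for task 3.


LF(activity 3) = deadline - sum of successor durations
Successors: activities 4 through 6 with durations [8, 9, 9]
Sum of successor durations = 26
LF = 49 - 26 = 23

23


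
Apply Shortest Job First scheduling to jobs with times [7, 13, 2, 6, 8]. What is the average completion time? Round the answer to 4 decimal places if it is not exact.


SJF order (ascending): [2, 6, 7, 8, 13]
Completion times:
  Job 1: burst=2, C=2
  Job 2: burst=6, C=8
  Job 3: burst=7, C=15
  Job 4: burst=8, C=23
  Job 5: burst=13, C=36
Average completion = 84/5 = 16.8

16.8


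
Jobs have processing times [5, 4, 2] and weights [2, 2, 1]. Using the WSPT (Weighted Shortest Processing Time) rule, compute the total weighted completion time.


Compute p/w ratios and sort ascending (WSPT): [(4, 2), (2, 1), (5, 2)]
Compute weighted completion times:
  Job (p=4,w=2): C=4, w*C=2*4=8
  Job (p=2,w=1): C=6, w*C=1*6=6
  Job (p=5,w=2): C=11, w*C=2*11=22
Total weighted completion time = 36

36


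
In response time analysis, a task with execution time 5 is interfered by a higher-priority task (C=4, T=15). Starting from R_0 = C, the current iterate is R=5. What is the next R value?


R_next = C + ceil(R_prev / T_hp) * C_hp
ceil(5 / 15) = ceil(0.3333) = 1
Interference = 1 * 4 = 4
R_next = 5 + 4 = 9

9


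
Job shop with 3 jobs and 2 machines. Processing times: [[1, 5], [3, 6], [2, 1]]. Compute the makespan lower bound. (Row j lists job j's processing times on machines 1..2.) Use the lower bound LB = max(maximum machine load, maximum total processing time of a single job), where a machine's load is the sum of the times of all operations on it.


Machine loads:
  Machine 1: 1 + 3 + 2 = 6
  Machine 2: 5 + 6 + 1 = 12
Max machine load = 12
Job totals:
  Job 1: 6
  Job 2: 9
  Job 3: 3
Max job total = 9
Lower bound = max(12, 9) = 12

12


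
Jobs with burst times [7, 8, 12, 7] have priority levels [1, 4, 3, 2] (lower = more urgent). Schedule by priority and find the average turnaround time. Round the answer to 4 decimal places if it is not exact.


Sort by priority (ascending = highest first):
Order: [(1, 7), (2, 7), (3, 12), (4, 8)]
Completion times:
  Priority 1, burst=7, C=7
  Priority 2, burst=7, C=14
  Priority 3, burst=12, C=26
  Priority 4, burst=8, C=34
Average turnaround = 81/4 = 20.25

20.25


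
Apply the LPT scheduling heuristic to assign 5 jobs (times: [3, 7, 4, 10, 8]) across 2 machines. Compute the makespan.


Sort jobs in decreasing order (LPT): [10, 8, 7, 4, 3]
Assign each job to the least loaded machine:
  Machine 1: jobs [10, 4, 3], load = 17
  Machine 2: jobs [8, 7], load = 15
Makespan = max load = 17

17


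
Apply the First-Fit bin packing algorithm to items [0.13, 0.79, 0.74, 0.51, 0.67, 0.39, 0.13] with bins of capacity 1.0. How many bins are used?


Place items sequentially using First-Fit:
  Item 0.13 -> new Bin 1
  Item 0.79 -> Bin 1 (now 0.92)
  Item 0.74 -> new Bin 2
  Item 0.51 -> new Bin 3
  Item 0.67 -> new Bin 4
  Item 0.39 -> Bin 3 (now 0.9)
  Item 0.13 -> Bin 2 (now 0.87)
Total bins used = 4

4


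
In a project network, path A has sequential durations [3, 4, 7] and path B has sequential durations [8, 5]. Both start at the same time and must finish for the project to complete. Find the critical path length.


Path A total = 3 + 4 + 7 = 14
Path B total = 8 + 5 = 13
Critical path = longest path = max(14, 13) = 14

14


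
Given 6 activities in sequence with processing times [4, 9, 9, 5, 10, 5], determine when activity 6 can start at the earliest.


Activity 6 starts after activities 1 through 5 complete.
Predecessor durations: [4, 9, 9, 5, 10]
ES = 4 + 9 + 9 + 5 + 10 = 37

37


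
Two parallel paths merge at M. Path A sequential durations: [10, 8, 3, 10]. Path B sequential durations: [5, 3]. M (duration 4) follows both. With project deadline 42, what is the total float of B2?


Forward pass: ES(B2) = sum of predecessors on chain B = 5
EF = ES + duration = 5 + 3 = 8
Backward pass: LF(M) = deadline = 42; LS(M) = 42 - 4 = 38
LF(B2) = LS(M) - sum(successors on chain B) = 38 - 0 = 38
LS = LF - duration = 38 - 3 = 35
Total float = LS - ES = 35 - 5 = 30

30


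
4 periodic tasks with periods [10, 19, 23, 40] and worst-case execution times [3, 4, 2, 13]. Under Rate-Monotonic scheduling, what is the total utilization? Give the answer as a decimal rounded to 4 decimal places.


Compute individual utilizations (exact fractions):
  Task 1: C/T = 3/10 (approx. 0.3)
  Task 2: C/T = 4/19 (approx. 0.2105)
  Task 3: C/T = 2/23 (approx. 0.087)
  Task 4: C/T = 13/40 (approx. 0.325)
Total utilization U = 3/10 + 4/19 + 2/23 + 13/40 = 3225/3496
Rounded to 4 decimal places: U = 0.9225
RM (Liu & Layland) bound for 4 tasks = 0.756828; compare with U = 3225/3496 (approx. 0.922483)
bound < U <= 1, so the RM sufficient condition is not met (inconclusive; an exact test such as response-time analysis is needed).

0.9225


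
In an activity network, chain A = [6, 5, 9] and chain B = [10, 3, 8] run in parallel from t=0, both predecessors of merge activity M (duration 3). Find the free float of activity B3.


ES(B3) = sum of predecessors on chain B = 13
EF(B3) = ES + duration = 13 + 8 = 21
Successor of B3 is M. ES(M) = max(sum(A), sum(B)) = max(20, 21) = 21
Free float = ES(successor) - EF(current) = 21 - 21 = 0

0


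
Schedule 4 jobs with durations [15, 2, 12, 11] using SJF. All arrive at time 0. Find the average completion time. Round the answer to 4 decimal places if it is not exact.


SJF order (ascending): [2, 11, 12, 15]
Completion times:
  Job 1: burst=2, C=2
  Job 2: burst=11, C=13
  Job 3: burst=12, C=25
  Job 4: burst=15, C=40
Average completion = 80/4 = 20.0

20.0


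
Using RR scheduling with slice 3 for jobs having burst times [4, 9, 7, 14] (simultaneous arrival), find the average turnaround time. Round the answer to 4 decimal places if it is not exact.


Time quantum = 3
Execution trace:
  J1 runs 3 units, time = 3
  J2 runs 3 units, time = 6
  J3 runs 3 units, time = 9
  J4 runs 3 units, time = 12
  J1 runs 1 units, time = 13
  J2 runs 3 units, time = 16
  J3 runs 3 units, time = 19
  J4 runs 3 units, time = 22
  J2 runs 3 units, time = 25
  J3 runs 1 units, time = 26
  J4 runs 3 units, time = 29
  J4 runs 3 units, time = 32
  J4 runs 2 units, time = 34
Finish times: [13, 25, 26, 34]
Average turnaround = 98/4 = 24.5

24.5


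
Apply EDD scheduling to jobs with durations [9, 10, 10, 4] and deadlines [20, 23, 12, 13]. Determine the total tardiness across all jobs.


Sort by due date (EDD order): [(10, 12), (4, 13), (9, 20), (10, 23)]
Compute completion times and tardiness:
  Job 1: p=10, d=12, C=10, tardiness=max(0,10-12)=0
  Job 2: p=4, d=13, C=14, tardiness=max(0,14-13)=1
  Job 3: p=9, d=20, C=23, tardiness=max(0,23-20)=3
  Job 4: p=10, d=23, C=33, tardiness=max(0,33-23)=10
Total tardiness = 14

14


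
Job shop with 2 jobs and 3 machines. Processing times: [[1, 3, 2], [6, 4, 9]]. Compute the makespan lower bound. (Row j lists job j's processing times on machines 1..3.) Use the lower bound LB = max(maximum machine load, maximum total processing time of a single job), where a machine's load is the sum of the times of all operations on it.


Machine loads:
  Machine 1: 1 + 6 = 7
  Machine 2: 3 + 4 = 7
  Machine 3: 2 + 9 = 11
Max machine load = 11
Job totals:
  Job 1: 6
  Job 2: 19
Max job total = 19
Lower bound = max(11, 19) = 19

19


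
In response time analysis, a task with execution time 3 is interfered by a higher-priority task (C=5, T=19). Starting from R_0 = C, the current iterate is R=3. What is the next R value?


R_next = C + ceil(R_prev / T_hp) * C_hp
ceil(3 / 19) = ceil(0.1579) = 1
Interference = 1 * 5 = 5
R_next = 3 + 5 = 8

8


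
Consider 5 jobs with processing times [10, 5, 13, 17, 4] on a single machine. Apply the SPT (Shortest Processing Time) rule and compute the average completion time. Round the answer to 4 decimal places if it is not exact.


Sort jobs by processing time (SPT order): [4, 5, 10, 13, 17]
Compute completion times sequentially:
  Job 1: processing = 4, completes at 4
  Job 2: processing = 5, completes at 9
  Job 3: processing = 10, completes at 19
  Job 4: processing = 13, completes at 32
  Job 5: processing = 17, completes at 49
Sum of completion times = 113
Average completion time = 113/5 = 22.6

22.6


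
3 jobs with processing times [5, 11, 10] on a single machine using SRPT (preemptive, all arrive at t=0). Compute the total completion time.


Since all jobs arrive at t=0, SRPT equals SPT ordering.
SPT order: [5, 10, 11]
Completion times:
  Job 1: p=5, C=5
  Job 2: p=10, C=15
  Job 3: p=11, C=26
Total completion time = 5 + 15 + 26 = 46

46


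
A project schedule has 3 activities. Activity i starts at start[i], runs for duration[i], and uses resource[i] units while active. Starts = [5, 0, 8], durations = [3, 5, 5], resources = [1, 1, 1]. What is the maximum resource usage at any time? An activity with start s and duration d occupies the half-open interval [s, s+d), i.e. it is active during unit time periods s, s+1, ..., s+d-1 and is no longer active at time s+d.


Each activity i is active on [start_i, start_i + duration_i).
Compute total resource usage per time slot:
  t=0: active resources = [1], total = 1
  t=1: active resources = [1], total = 1
  t=2: active resources = [1], total = 1
  t=3: active resources = [1], total = 1
  t=4: active resources = [1], total = 1
  t=5: active resources = [1], total = 1
  t=6: active resources = [1], total = 1
  t=7: active resources = [1], total = 1
  t=8: active resources = [1], total = 1
  t=9: active resources = [1], total = 1
  t=10: active resources = [1], total = 1
  t=11: active resources = [1], total = 1
  t=12: active resources = [1], total = 1
Peak resource demand = 1

1


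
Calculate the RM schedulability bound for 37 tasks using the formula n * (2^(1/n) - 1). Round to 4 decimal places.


Compute 2^(1/37) = 1.0189102844
Subtract 1: 1.0189102844 - 1 = 0.0189102844
Multiply by n: 37 * 0.0189102844 = 0.6996805228
Round to 4 dp: 0.6997

0.6997


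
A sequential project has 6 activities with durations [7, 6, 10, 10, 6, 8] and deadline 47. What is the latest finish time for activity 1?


LF(activity 1) = deadline - sum of successor durations
Successors: activities 2 through 6 with durations [6, 10, 10, 6, 8]
Sum of successor durations = 40
LF = 47 - 40 = 7

7


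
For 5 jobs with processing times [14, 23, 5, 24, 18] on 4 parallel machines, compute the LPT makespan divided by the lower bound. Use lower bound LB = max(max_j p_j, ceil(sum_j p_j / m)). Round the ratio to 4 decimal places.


LPT order: [24, 23, 18, 14, 5]
Machine loads after assignment: [24, 23, 18, 19]
LPT makespan = 24
Lower bound = max(max_job, ceil(total/4)) = max(24, 21) = 24
Ratio = 24 / 24 = 1.0

1.0


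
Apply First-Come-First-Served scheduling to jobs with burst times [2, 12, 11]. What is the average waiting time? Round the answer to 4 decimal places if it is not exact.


FCFS order (as given): [2, 12, 11]
Waiting times:
  Job 1: wait = 0
  Job 2: wait = 2
  Job 3: wait = 14
Sum of waiting times = 16
Average waiting time = 16/3 = 5.3333

5.3333


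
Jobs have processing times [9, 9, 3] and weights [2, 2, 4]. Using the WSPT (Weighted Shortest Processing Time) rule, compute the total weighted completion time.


Compute p/w ratios and sort ascending (WSPT): [(3, 4), (9, 2), (9, 2)]
Compute weighted completion times:
  Job (p=3,w=4): C=3, w*C=4*3=12
  Job (p=9,w=2): C=12, w*C=2*12=24
  Job (p=9,w=2): C=21, w*C=2*21=42
Total weighted completion time = 78

78


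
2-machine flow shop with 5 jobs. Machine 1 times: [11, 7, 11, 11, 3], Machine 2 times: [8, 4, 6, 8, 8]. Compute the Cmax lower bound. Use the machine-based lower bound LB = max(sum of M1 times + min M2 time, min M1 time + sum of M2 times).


LB1 = sum(M1 times) + min(M2 times) = 43 + 4 = 47
LB2 = min(M1 times) + sum(M2 times) = 3 + 34 = 37
Lower bound = max(LB1, LB2) = max(47, 37) = 47

47


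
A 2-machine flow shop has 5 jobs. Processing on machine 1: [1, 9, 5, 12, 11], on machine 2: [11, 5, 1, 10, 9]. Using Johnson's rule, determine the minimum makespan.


Apply Johnson's rule:
  Group 1 (a <= b): [(1, 1, 11)]
  Group 2 (a > b): [(4, 12, 10), (5, 11, 9), (2, 9, 5), (3, 5, 1)]
Optimal job order: [1, 4, 5, 2, 3]
Schedule:
  Job 1: M1 done at 1, M2 done at 12
  Job 4: M1 done at 13, M2 done at 23
  Job 5: M1 done at 24, M2 done at 33
  Job 2: M1 done at 33, M2 done at 38
  Job 3: M1 done at 38, M2 done at 39
Makespan = 39

39


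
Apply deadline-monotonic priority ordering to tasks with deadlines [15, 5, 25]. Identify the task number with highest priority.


Sort tasks by relative deadline (ascending):
  Task 2: deadline = 5
  Task 1: deadline = 15
  Task 3: deadline = 25
Priority order (highest first): [2, 1, 3]
Highest priority task = 2

2


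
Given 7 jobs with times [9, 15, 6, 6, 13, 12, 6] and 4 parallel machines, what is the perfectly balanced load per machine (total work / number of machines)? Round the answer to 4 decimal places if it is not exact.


Total processing time = 9 + 15 + 6 + 6 + 13 + 12 + 6 = 67
Number of machines = 4
Ideal balanced load = 67 / 4 = 16.75

16.75


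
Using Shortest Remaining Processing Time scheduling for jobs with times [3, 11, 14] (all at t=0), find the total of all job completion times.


Since all jobs arrive at t=0, SRPT equals SPT ordering.
SPT order: [3, 11, 14]
Completion times:
  Job 1: p=3, C=3
  Job 2: p=11, C=14
  Job 3: p=14, C=28
Total completion time = 3 + 14 + 28 = 45

45


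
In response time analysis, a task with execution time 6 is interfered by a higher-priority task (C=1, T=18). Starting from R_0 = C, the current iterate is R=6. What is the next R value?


R_next = C + ceil(R_prev / T_hp) * C_hp
ceil(6 / 18) = ceil(0.3333) = 1
Interference = 1 * 1 = 1
R_next = 6 + 1 = 7

7


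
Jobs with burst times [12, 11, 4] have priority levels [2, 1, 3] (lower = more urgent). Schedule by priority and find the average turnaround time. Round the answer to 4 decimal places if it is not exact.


Sort by priority (ascending = highest first):
Order: [(1, 11), (2, 12), (3, 4)]
Completion times:
  Priority 1, burst=11, C=11
  Priority 2, burst=12, C=23
  Priority 3, burst=4, C=27
Average turnaround = 61/3 = 20.3333

20.3333


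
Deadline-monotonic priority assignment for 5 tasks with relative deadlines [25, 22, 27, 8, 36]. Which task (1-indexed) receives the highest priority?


Sort tasks by relative deadline (ascending):
  Task 4: deadline = 8
  Task 2: deadline = 22
  Task 1: deadline = 25
  Task 3: deadline = 27
  Task 5: deadline = 36
Priority order (highest first): [4, 2, 1, 3, 5]
Highest priority task = 4

4


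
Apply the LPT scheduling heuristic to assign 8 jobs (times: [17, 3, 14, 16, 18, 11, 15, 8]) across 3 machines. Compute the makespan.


Sort jobs in decreasing order (LPT): [18, 17, 16, 15, 14, 11, 8, 3]
Assign each job to the least loaded machine:
  Machine 1: jobs [18, 11, 8], load = 37
  Machine 2: jobs [17, 14, 3], load = 34
  Machine 3: jobs [16, 15], load = 31
Makespan = max load = 37

37


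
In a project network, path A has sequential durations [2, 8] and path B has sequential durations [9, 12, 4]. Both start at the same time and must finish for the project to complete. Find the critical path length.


Path A total = 2 + 8 = 10
Path B total = 9 + 12 + 4 = 25
Critical path = longest path = max(10, 25) = 25

25


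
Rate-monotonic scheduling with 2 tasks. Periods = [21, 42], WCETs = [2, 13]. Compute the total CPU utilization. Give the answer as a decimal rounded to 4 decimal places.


Compute individual utilizations (exact fractions):
  Task 1: C/T = 2/21 (approx. 0.0952)
  Task 2: C/T = 13/42 (approx. 0.3095)
Total utilization U = 2/21 + 13/42 = 17/42
Rounded to 4 decimal places: U = 0.4048
RM (Liu & Layland) bound for 2 tasks = 0.828427; compare with U = 17/42 (approx. 0.404762)
U <= bound, so schedulable by RM sufficient condition.

0.4048


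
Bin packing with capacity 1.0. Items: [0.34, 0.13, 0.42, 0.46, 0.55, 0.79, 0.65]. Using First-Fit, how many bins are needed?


Place items sequentially using First-Fit:
  Item 0.34 -> new Bin 1
  Item 0.13 -> Bin 1 (now 0.47)
  Item 0.42 -> Bin 1 (now 0.89)
  Item 0.46 -> new Bin 2
  Item 0.55 -> new Bin 3
  Item 0.79 -> new Bin 4
  Item 0.65 -> new Bin 5
Total bins used = 5

5


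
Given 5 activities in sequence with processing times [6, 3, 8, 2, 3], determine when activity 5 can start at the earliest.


Activity 5 starts after activities 1 through 4 complete.
Predecessor durations: [6, 3, 8, 2]
ES = 6 + 3 + 8 + 2 = 19

19


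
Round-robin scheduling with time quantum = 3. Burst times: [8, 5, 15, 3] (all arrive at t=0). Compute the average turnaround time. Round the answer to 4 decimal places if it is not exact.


Time quantum = 3
Execution trace:
  J1 runs 3 units, time = 3
  J2 runs 3 units, time = 6
  J3 runs 3 units, time = 9
  J4 runs 3 units, time = 12
  J1 runs 3 units, time = 15
  J2 runs 2 units, time = 17
  J3 runs 3 units, time = 20
  J1 runs 2 units, time = 22
  J3 runs 3 units, time = 25
  J3 runs 3 units, time = 28
  J3 runs 3 units, time = 31
Finish times: [22, 17, 31, 12]
Average turnaround = 82/4 = 20.5

20.5


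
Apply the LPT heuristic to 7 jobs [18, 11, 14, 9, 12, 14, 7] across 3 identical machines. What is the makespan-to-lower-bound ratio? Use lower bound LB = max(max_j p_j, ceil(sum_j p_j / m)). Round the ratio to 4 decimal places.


LPT order: [18, 14, 14, 12, 11, 9, 7]
Machine loads after assignment: [27, 26, 32]
LPT makespan = 32
Lower bound = max(max_job, ceil(total/3)) = max(18, 29) = 29
Ratio = 32 / 29 = 1.1034

1.1034


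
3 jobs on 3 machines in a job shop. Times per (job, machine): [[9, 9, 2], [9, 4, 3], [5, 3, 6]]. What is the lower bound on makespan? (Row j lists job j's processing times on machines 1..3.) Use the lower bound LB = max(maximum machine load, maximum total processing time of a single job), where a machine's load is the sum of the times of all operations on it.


Machine loads:
  Machine 1: 9 + 9 + 5 = 23
  Machine 2: 9 + 4 + 3 = 16
  Machine 3: 2 + 3 + 6 = 11
Max machine load = 23
Job totals:
  Job 1: 20
  Job 2: 16
  Job 3: 14
Max job total = 20
Lower bound = max(23, 20) = 23

23


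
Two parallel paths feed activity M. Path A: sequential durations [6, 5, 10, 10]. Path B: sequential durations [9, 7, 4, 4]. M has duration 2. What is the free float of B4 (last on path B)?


ES(B4) = sum of predecessors on chain B = 20
EF(B4) = ES + duration = 20 + 4 = 24
Successor of B4 is M. ES(M) = max(sum(A), sum(B)) = max(31, 24) = 31
Free float = ES(successor) - EF(current) = 31 - 24 = 7

7


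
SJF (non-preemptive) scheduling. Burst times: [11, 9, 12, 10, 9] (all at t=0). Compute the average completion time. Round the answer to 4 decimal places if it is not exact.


SJF order (ascending): [9, 9, 10, 11, 12]
Completion times:
  Job 1: burst=9, C=9
  Job 2: burst=9, C=18
  Job 3: burst=10, C=28
  Job 4: burst=11, C=39
  Job 5: burst=12, C=51
Average completion = 145/5 = 29.0

29.0


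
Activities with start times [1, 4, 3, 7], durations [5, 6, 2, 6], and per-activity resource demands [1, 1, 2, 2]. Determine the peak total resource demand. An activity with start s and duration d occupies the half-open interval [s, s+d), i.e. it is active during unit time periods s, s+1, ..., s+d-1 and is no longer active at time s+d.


Each activity i is active on [start_i, start_i + duration_i).
Compute total resource usage per time slot:
  t=0: active resources = [], total = 0
  t=1: active resources = [1], total = 1
  t=2: active resources = [1], total = 1
  t=3: active resources = [1, 2], total = 3
  t=4: active resources = [1, 1, 2], total = 4
  t=5: active resources = [1, 1], total = 2
  t=6: active resources = [1], total = 1
  t=7: active resources = [1, 2], total = 3
  t=8: active resources = [1, 2], total = 3
  t=9: active resources = [1, 2], total = 3
  t=10: active resources = [2], total = 2
  t=11: active resources = [2], total = 2
  t=12: active resources = [2], total = 2
Peak resource demand = 4

4


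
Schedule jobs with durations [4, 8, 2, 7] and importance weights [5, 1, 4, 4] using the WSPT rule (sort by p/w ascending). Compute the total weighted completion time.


Compute p/w ratios and sort ascending (WSPT): [(2, 4), (4, 5), (7, 4), (8, 1)]
Compute weighted completion times:
  Job (p=2,w=4): C=2, w*C=4*2=8
  Job (p=4,w=5): C=6, w*C=5*6=30
  Job (p=7,w=4): C=13, w*C=4*13=52
  Job (p=8,w=1): C=21, w*C=1*21=21
Total weighted completion time = 111

111


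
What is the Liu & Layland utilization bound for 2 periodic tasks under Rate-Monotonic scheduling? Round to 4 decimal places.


Compute 2^(1/2) = 1.4142135624
Subtract 1: 1.4142135624 - 1 = 0.4142135624
Multiply by n: 2 * 0.4142135624 = 0.8284271248
Round to 4 dp: 0.8284

0.8284


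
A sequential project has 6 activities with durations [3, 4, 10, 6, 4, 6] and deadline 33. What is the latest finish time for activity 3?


LF(activity 3) = deadline - sum of successor durations
Successors: activities 4 through 6 with durations [6, 4, 6]
Sum of successor durations = 16
LF = 33 - 16 = 17

17


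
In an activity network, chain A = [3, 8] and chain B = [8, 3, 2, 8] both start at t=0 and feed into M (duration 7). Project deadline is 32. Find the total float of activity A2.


Forward pass: ES(A2) = sum of predecessors on chain A = 3
EF = ES + duration = 3 + 8 = 11
Backward pass: LF(M) = deadline = 32; LS(M) = 32 - 7 = 25
LF(A2) = LS(M) - sum(successors on chain A) = 25 - 0 = 25
LS = LF - duration = 25 - 8 = 17
Total float = LS - ES = 17 - 3 = 14

14


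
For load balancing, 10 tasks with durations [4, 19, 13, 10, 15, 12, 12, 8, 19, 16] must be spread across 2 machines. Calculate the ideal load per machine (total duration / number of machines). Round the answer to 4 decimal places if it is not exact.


Total processing time = 4 + 19 + 13 + 10 + 15 + 12 + 12 + 8 + 19 + 16 = 128
Number of machines = 2
Ideal balanced load = 128 / 2 = 64.0

64.0


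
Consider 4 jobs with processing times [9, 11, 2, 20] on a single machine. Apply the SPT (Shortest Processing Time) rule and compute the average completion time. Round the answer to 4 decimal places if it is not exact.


Sort jobs by processing time (SPT order): [2, 9, 11, 20]
Compute completion times sequentially:
  Job 1: processing = 2, completes at 2
  Job 2: processing = 9, completes at 11
  Job 3: processing = 11, completes at 22
  Job 4: processing = 20, completes at 42
Sum of completion times = 77
Average completion time = 77/4 = 19.25

19.25


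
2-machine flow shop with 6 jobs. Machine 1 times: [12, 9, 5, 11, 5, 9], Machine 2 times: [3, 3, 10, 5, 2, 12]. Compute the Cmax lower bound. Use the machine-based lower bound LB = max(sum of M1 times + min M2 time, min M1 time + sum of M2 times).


LB1 = sum(M1 times) + min(M2 times) = 51 + 2 = 53
LB2 = min(M1 times) + sum(M2 times) = 5 + 35 = 40
Lower bound = max(LB1, LB2) = max(53, 40) = 53

53


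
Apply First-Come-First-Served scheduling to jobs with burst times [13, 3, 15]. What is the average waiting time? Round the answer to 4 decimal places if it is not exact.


FCFS order (as given): [13, 3, 15]
Waiting times:
  Job 1: wait = 0
  Job 2: wait = 13
  Job 3: wait = 16
Sum of waiting times = 29
Average waiting time = 29/3 = 9.6667

9.6667


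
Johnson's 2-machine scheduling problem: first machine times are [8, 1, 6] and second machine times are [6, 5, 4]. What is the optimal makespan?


Apply Johnson's rule:
  Group 1 (a <= b): [(2, 1, 5)]
  Group 2 (a > b): [(1, 8, 6), (3, 6, 4)]
Optimal job order: [2, 1, 3]
Schedule:
  Job 2: M1 done at 1, M2 done at 6
  Job 1: M1 done at 9, M2 done at 15
  Job 3: M1 done at 15, M2 done at 19
Makespan = 19

19


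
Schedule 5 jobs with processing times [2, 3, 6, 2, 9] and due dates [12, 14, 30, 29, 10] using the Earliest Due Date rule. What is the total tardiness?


Sort by due date (EDD order): [(9, 10), (2, 12), (3, 14), (2, 29), (6, 30)]
Compute completion times and tardiness:
  Job 1: p=9, d=10, C=9, tardiness=max(0,9-10)=0
  Job 2: p=2, d=12, C=11, tardiness=max(0,11-12)=0
  Job 3: p=3, d=14, C=14, tardiness=max(0,14-14)=0
  Job 4: p=2, d=29, C=16, tardiness=max(0,16-29)=0
  Job 5: p=6, d=30, C=22, tardiness=max(0,22-30)=0
Total tardiness = 0

0


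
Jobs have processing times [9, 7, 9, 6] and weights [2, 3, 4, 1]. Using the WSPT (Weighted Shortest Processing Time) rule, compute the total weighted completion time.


Compute p/w ratios and sort ascending (WSPT): [(9, 4), (7, 3), (9, 2), (6, 1)]
Compute weighted completion times:
  Job (p=9,w=4): C=9, w*C=4*9=36
  Job (p=7,w=3): C=16, w*C=3*16=48
  Job (p=9,w=2): C=25, w*C=2*25=50
  Job (p=6,w=1): C=31, w*C=1*31=31
Total weighted completion time = 165

165


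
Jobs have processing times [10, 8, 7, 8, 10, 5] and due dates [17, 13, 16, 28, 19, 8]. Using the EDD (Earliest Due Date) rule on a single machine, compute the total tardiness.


Sort by due date (EDD order): [(5, 8), (8, 13), (7, 16), (10, 17), (10, 19), (8, 28)]
Compute completion times and tardiness:
  Job 1: p=5, d=8, C=5, tardiness=max(0,5-8)=0
  Job 2: p=8, d=13, C=13, tardiness=max(0,13-13)=0
  Job 3: p=7, d=16, C=20, tardiness=max(0,20-16)=4
  Job 4: p=10, d=17, C=30, tardiness=max(0,30-17)=13
  Job 5: p=10, d=19, C=40, tardiness=max(0,40-19)=21
  Job 6: p=8, d=28, C=48, tardiness=max(0,48-28)=20
Total tardiness = 58

58
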